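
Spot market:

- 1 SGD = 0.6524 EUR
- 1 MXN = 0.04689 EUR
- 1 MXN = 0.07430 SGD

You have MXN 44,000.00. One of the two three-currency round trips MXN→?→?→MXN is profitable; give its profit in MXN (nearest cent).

Profitable loop is MXN → SGD → EUR → MXN:
MXN 44,000.00 × 0.07430 = SGD 3,269.20
SGD 3,269.20 × 0.6524 = EUR 2,132.83
EUR 2,132.83 ÷ 0.04689 = MXN 45,485.73
Profit = MXN 45,485.73 − MXN 44,000.00

Profit: MXN 1,485.73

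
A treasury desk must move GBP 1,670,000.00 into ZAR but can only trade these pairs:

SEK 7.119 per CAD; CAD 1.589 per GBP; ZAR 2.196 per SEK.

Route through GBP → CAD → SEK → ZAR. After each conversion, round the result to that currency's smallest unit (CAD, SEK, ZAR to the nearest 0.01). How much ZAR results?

GBP 1,670,000.00 × 1.589 = CAD 2,653,630.00
CAD 2,653,630.00 × 7.119 = SEK 18,891,191.97
SEK 18,891,191.97 × 2.196 = ZAR 41,485,057.57

ZAR 41,485,057.57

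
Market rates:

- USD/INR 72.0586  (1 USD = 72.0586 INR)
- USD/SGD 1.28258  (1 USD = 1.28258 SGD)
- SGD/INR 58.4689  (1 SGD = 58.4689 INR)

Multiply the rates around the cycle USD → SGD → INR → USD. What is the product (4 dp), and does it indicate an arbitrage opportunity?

1.0407 (arbitrage exists)

Around USD → SGD → INR → USD: 1 × 1.28258 × 58.4689 ÷ 72.0586 = 1.040695
Product > 1; profitable direction is USD → SGD → INR → USD.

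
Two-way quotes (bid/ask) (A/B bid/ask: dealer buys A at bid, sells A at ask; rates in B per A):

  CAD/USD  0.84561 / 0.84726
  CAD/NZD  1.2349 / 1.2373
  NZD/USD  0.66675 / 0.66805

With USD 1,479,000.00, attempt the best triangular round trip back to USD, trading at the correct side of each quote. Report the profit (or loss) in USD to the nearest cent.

Net profit: USD 34,053.56

Best loop USD → NZD → CAD → USD:
USD 1,479,000.00 ÷ 0.66805 (buy NZD at ask) = NZD 2,213,906.14
NZD 2,213,906.14 ÷ 1.2373 (buy CAD at ask) = CAD 1,789,304.25
CAD 1,789,304.25 × 0.84561 (sell CAD at bid) = USD 1,513,053.56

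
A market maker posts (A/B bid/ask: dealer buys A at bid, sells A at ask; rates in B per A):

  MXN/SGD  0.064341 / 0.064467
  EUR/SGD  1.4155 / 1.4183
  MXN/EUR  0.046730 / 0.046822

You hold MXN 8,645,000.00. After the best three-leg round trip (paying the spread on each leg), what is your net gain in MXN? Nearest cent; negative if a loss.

Best loop MXN → EUR → SGD → MXN:
MXN 8,645,000.00 × 0.046730 (sell MXN at bid) = EUR 403,980.85
EUR 403,980.85 × 1.4155 (sell EUR at bid) = SGD 571,834.89
SGD 571,834.89 ÷ 0.064467 (buy MXN at ask) = MXN 8,870,195.50

Net profit: MXN 225,195.50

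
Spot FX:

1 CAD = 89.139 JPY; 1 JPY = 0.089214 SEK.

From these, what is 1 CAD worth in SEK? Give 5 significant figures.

1 CAD × 89.139 = 89.139 JPY
89.139 JPY × 0.089214 = 7.95245 SEK

CAD/SEK = 7.9524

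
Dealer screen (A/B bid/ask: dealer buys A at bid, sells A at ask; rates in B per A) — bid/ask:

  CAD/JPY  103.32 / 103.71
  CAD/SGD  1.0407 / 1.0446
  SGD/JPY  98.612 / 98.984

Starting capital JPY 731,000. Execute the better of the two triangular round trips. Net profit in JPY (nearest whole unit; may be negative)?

Net result: JPY -556 (no profitable arbitrage after spreads)

Best loop JPY → SGD → CAD → JPY:
JPY 731,000 ÷ 98.984 (buy SGD at ask) = SGD 7,385.03
SGD 7,385.03 ÷ 1.0446 (buy CAD at ask) = CAD 7,069.72
CAD 7,069.72 × 103.32 (sell CAD at bid) = JPY 730,444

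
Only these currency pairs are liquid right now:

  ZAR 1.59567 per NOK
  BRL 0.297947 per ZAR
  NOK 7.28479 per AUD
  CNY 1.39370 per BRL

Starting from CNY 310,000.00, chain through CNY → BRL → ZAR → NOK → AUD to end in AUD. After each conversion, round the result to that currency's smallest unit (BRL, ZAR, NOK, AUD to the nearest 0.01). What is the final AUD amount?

CNY 310,000.00 ÷ 1.39370 = BRL 222,429.50
BRL 222,429.50 ÷ 0.297947 = ZAR 746,540.49
ZAR 746,540.49 ÷ 1.59567 = NOK 467,853.94
NOK 467,853.94 ÷ 7.28479 = AUD 64,223.39

AUD 64,223.39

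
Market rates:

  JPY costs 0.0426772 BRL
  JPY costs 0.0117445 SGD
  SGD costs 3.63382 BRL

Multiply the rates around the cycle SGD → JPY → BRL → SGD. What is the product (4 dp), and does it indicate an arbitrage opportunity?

1.0000 (no arbitrage)

Around SGD → JPY → BRL → SGD: 1 ÷ 0.0117445 × 0.0426772 ÷ 3.63382 = 0.999995
Product ≈ 1 (deviation 0.000%, within rounding noise).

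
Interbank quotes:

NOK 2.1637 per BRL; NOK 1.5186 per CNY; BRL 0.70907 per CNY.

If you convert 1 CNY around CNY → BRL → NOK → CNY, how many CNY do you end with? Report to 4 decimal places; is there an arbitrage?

Around CNY → BRL → NOK → CNY: 1 × 0.70907 × 2.1637 ÷ 1.5186 = 1.010282
Product > 1; profitable direction is CNY → BRL → NOK → CNY.

1.0103 (arbitrage exists)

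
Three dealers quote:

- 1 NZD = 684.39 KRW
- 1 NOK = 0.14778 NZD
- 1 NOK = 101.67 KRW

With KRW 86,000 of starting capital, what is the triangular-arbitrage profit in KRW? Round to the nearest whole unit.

Profitable loop is KRW → NZD → NOK → KRW:
KRW 86,000 ÷ 684.39 = NZD 125.66
NZD 125.66 ÷ 0.14778 = NOK 850.31
NOK 850.31 × 101.67 = KRW 86,451
Profit = KRW 86,451 − KRW 86,000

Profit: KRW 451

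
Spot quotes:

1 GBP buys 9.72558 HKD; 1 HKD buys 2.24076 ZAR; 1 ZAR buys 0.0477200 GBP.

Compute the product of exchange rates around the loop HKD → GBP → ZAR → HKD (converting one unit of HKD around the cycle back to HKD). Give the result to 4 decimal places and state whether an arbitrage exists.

Around HKD → GBP → ZAR → HKD: 1 ÷ 9.72558 ÷ 0.0477200 ÷ 2.24076 = 0.961587
Product < 1; profitable direction is HKD → ZAR → GBP → HKD.

0.9616 (arbitrage exists)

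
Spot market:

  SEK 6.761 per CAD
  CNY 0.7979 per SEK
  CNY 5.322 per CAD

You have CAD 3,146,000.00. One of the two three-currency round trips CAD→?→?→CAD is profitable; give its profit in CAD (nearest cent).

Profitable loop is CAD → SEK → CNY → CAD:
CAD 3,146,000.00 × 6.761 = SEK 21,270,106.00
SEK 21,270,106.00 × 0.7979 = CNY 16,971,417.58
CNY 16,971,417.58 ÷ 5.322 = CAD 3,188,917.24
Profit = CAD 3,188,917.24 − CAD 3,146,000.00

Profit: CAD 42,917.24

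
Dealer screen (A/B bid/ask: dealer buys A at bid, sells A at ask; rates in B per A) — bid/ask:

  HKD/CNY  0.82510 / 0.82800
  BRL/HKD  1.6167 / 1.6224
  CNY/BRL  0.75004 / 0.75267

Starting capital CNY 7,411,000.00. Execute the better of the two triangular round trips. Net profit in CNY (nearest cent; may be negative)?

Net profit: CNY 3,762.82

Best loop CNY → BRL → HKD → CNY:
CNY 7,411,000.00 × 0.75004 (sell CNY at bid) = BRL 5,558,546.44
BRL 5,558,546.44 × 1.6167 (sell BRL at bid) = HKD 8,986,502.03
HKD 8,986,502.03 × 0.82510 (sell HKD at bid) = CNY 7,414,762.82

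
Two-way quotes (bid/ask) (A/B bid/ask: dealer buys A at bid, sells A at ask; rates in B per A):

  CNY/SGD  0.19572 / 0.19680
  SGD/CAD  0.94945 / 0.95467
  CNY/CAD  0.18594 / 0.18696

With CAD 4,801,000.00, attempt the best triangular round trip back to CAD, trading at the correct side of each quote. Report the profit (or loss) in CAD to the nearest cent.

Net result: CAD -29,111.22 (no profitable arbitrage after spreads)

Best loop CAD → CNY → SGD → CAD:
CAD 4,801,000.00 ÷ 0.18696 (buy CNY at ask) = CNY 25,679,289.69
CNY 25,679,289.69 × 0.19572 (sell CNY at bid) = SGD 5,025,950.58
SGD 5,025,950.58 × 0.94945 (sell SGD at bid) = CAD 4,771,888.78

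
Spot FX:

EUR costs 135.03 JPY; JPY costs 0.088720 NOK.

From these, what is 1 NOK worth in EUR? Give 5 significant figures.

NOK/EUR = 0.083473

1 NOK ÷ 0.088720 = 11.2714 JPY
11.2714 JPY ÷ 135.03 = 0.0834734 EUR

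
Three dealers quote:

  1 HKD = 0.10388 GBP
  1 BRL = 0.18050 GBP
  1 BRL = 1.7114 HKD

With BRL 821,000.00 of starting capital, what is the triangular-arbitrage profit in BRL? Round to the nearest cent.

Profit: BRL 12,560.06

Profitable loop is BRL → GBP → HKD → BRL:
BRL 821,000.00 × 0.18050 = GBP 148,190.50
GBP 148,190.50 ÷ 0.10388 = HKD 1,426,554.68
HKD 1,426,554.68 ÷ 1.7114 = BRL 833,560.06
Profit = BRL 833,560.06 − BRL 821,000.00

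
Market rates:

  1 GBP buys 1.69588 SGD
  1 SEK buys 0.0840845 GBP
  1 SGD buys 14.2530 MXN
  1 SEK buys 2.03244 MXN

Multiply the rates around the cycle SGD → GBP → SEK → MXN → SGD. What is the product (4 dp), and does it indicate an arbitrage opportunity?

Around SGD → GBP → SEK → MXN → SGD: 1 ÷ 1.69588 ÷ 0.0840845 × 2.03244 ÷ 14.2530 = 1.000001
Product ≈ 1 (deviation 0.000%, within rounding noise).

1.0000 (no arbitrage)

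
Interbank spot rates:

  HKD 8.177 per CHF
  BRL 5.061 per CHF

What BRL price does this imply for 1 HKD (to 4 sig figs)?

HKD/BRL = 0.6189

1 HKD ÷ 8.177 = 0.122294 CHF
0.122294 CHF × 5.061 = 0.618931 BRL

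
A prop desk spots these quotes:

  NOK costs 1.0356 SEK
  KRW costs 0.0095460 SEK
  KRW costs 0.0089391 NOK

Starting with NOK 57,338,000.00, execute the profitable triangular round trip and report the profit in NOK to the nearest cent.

Profitable loop is NOK → KRW → SEK → NOK:
NOK 57,338,000.00 ÷ 0.0089391 = KRW 6,414,292,267
KRW 6,414,292,267 × 0.0095460 = SEK 61,230,833.98
SEK 61,230,833.98 ÷ 1.0356 = NOK 59,125,950.15
Profit = NOK 59,125,950.15 − NOK 57,338,000.00

Profit: NOK 1,787,950.15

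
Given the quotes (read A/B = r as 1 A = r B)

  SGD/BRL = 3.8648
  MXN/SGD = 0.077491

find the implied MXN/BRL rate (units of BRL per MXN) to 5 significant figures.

MXN/BRL = 0.29949

1 MXN × 0.077491 = 0.077491 SGD
0.077491 SGD × 3.8648 = 0.299487 BRL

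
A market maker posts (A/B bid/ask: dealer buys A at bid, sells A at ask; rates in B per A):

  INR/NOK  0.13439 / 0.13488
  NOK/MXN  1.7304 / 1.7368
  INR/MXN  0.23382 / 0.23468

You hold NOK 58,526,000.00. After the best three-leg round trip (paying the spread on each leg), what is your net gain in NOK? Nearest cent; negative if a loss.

Best loop NOK → INR → MXN → NOK:
NOK 58,526,000.00 ÷ 0.13488 (buy INR at ask) = INR 433,911,625.15
INR 433,911,625.15 × 0.23382 (sell INR at bid) = MXN 101,457,216.19
MXN 101,457,216.19 ÷ 1.7368 (buy NOK at ask) = NOK 58,416,176.99

Net result: NOK -109,823.01 (no profitable arbitrage after spreads)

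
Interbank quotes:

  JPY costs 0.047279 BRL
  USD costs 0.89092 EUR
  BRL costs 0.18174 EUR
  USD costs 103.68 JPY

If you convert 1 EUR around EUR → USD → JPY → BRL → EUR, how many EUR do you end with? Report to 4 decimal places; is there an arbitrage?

0.9999 (no arbitrage)

Around EUR → USD → JPY → BRL → EUR: 1 ÷ 0.89092 × 103.68 × 0.047279 × 0.18174 = 0.999943
Product ≈ 1 (deviation 0.006%, within rounding noise).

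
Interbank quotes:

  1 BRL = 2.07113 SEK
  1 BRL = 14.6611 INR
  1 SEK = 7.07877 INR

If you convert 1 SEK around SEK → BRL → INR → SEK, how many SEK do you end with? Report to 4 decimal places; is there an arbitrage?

Around SEK → BRL → INR → SEK: 1 ÷ 2.07113 × 14.6611 ÷ 7.07877 = 1.000003
Product ≈ 1 (deviation 0.000%, within rounding noise).

1.0000 (no arbitrage)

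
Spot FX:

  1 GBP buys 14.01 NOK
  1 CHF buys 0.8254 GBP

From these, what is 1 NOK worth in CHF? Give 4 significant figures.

1 NOK ÷ 14.01 = 0.0713776 GBP
0.0713776 GBP ÷ 0.8254 = 0.0864764 CHF

NOK/CHF = 0.08648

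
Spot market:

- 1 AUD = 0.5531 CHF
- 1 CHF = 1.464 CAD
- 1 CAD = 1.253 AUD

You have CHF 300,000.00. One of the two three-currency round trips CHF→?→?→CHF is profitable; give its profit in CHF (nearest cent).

Profit: CHF 4,380.66

Profitable loop is CHF → CAD → AUD → CHF:
CHF 300,000.00 × 1.464 = CAD 439,200.00
CAD 439,200.00 × 1.253 = AUD 550,317.60
AUD 550,317.60 × 0.5531 = CHF 304,380.66
Profit = CHF 304,380.66 − CHF 300,000.00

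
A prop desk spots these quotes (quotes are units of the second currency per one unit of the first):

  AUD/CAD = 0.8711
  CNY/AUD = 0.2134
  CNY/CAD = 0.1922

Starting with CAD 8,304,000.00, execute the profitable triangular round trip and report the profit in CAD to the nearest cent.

Profit: CAD 281,751.12

Profitable loop is CAD → AUD → CNY → CAD:
CAD 8,304,000.00 ÷ 0.8711 = AUD 9,532,774.65
AUD 9,532,774.65 ÷ 0.2134 = CNY 44,670,921.52
CNY 44,670,921.52 × 0.1922 = CAD 8,585,751.12
Profit = CAD 8,585,751.12 − CAD 8,304,000.00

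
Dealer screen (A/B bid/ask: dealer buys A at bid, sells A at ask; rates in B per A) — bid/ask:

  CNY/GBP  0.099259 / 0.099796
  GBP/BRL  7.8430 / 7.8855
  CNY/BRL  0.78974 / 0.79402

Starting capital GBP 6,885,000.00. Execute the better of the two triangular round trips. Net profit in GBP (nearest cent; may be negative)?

Net profit: GBP 24,485.50

Best loop GBP → CNY → BRL → GBP:
GBP 6,885,000.00 ÷ 0.099796 (buy CNY at ask) = CNY 68,990,741.11
CNY 68,990,741.11 × 0.78974 (sell CNY at bid) = BRL 54,484,747.89
BRL 54,484,747.89 ÷ 7.8855 (buy GBP at ask) = GBP 6,909,485.50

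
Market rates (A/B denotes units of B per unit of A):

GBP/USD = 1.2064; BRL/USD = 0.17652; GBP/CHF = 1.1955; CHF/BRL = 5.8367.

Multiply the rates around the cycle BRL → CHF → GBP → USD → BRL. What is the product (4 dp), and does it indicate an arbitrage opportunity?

0.9794 (arbitrage exists)

Around BRL → CHF → GBP → USD → BRL: 1 ÷ 5.8367 ÷ 1.1955 × 1.2064 ÷ 0.17652 = 0.979446
Product < 1; profitable direction is BRL → USD → GBP → CHF → BRL.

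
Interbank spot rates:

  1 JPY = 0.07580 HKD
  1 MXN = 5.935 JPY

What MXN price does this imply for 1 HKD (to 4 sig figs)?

HKD/MXN = 2.223

1 HKD ÷ 0.07580 = 13.1926 JPY
13.1926 JPY ÷ 5.935 = 2.22285 MXN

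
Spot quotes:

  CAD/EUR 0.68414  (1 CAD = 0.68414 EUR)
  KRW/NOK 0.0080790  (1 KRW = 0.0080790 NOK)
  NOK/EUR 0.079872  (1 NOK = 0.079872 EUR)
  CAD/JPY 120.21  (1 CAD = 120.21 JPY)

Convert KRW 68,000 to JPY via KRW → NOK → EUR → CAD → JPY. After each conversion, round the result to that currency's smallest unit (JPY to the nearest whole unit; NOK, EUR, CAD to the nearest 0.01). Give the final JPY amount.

KRW 68,000 × 0.0080790 = NOK 549.37
NOK 549.37 × 0.079872 = EUR 43.88
EUR 43.88 ÷ 0.68414 = CAD 64.14
CAD 64.14 × 120.21 = JPY 7,710

JPY 7,710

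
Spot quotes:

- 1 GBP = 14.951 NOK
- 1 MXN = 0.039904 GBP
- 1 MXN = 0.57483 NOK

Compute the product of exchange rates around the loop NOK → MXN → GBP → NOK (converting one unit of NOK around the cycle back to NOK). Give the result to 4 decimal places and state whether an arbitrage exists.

1.0379 (arbitrage exists)

Around NOK → MXN → GBP → NOK: 1 ÷ 0.57483 × 0.039904 × 14.951 = 1.037880
Product > 1; profitable direction is NOK → MXN → GBP → NOK.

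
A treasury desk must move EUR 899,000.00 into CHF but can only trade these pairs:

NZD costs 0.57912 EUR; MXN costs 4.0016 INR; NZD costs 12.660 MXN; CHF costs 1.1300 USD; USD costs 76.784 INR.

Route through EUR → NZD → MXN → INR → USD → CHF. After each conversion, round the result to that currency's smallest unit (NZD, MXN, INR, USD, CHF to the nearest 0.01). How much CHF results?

CHF 906,377.96

EUR 899,000.00 ÷ 0.57912 = NZD 1,552,355.30
NZD 1,552,355.30 × 12.660 = MXN 19,652,818.10
MXN 19,652,818.10 × 4.0016 = INR 78,642,716.91
INR 78,642,716.91 ÷ 76.784 = USD 1,024,207.09
USD 1,024,207.09 ÷ 1.1300 = CHF 906,377.96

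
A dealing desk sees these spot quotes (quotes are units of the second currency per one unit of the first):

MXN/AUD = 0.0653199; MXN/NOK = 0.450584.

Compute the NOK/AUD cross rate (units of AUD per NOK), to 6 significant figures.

NOK/AUD = 0.144967

1 NOK ÷ 0.450584 = 2.21934 MXN
2.21934 MXN × 0.0653199 = 0.144967 AUD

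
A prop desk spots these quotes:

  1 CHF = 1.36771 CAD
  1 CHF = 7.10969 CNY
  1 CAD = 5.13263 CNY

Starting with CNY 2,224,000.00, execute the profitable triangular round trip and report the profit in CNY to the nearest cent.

Profitable loop is CNY → CAD → CHF → CNY:
CNY 2,224,000.00 ÷ 5.13263 = CAD 433,306.12
CAD 433,306.12 ÷ 1.36771 = CHF 316,811.40
CHF 316,811.40 × 7.10969 = CNY 2,252,430.85
Profit = CNY 2,252,430.85 − CNY 2,224,000.00

Profit: CNY 28,430.85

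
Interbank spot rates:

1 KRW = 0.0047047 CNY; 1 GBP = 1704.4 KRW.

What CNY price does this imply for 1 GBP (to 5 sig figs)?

GBP/CNY = 8.0187

1 GBP × 1704.4 = 1704.4 KRW
1704.4 KRW × 0.0047047 = 8.01869 CNY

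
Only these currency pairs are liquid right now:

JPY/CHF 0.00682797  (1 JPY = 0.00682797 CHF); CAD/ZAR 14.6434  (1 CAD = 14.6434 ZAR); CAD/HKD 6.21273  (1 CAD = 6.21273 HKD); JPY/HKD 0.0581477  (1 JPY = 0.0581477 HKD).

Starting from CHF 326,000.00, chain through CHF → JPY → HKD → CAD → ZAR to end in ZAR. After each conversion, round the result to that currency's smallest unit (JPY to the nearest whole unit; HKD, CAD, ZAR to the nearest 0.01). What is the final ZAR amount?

ZAR 6,543,618.69

CHF 326,000.00 ÷ 0.00682797 = JPY 47,744,791
JPY 47,744,791 × 0.0581477 = HKD 2,776,249.78
HKD 2,776,249.78 ÷ 6.21273 = CAD 446,864.71
CAD 446,864.71 × 14.6434 = ZAR 6,543,618.69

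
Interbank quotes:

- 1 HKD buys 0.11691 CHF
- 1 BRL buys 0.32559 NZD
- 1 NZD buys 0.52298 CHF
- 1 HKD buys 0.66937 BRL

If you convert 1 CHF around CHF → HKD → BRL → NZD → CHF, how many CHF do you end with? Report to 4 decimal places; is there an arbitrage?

0.9749 (arbitrage exists)

Around CHF → HKD → BRL → NZD → CHF: 1 ÷ 0.11691 × 0.66937 × 0.32559 × 0.52298 = 0.974924
Product < 1; profitable direction is CHF → NZD → BRL → HKD → CHF.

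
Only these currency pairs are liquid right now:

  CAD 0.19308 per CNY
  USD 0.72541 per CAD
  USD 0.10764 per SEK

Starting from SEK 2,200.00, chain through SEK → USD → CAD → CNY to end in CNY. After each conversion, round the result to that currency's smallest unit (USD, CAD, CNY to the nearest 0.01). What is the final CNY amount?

SEK 2,200.00 × 0.10764 = USD 236.81
USD 236.81 ÷ 0.72541 = CAD 326.45
CAD 326.45 ÷ 0.19308 = CNY 1,690.75

CNY 1,690.75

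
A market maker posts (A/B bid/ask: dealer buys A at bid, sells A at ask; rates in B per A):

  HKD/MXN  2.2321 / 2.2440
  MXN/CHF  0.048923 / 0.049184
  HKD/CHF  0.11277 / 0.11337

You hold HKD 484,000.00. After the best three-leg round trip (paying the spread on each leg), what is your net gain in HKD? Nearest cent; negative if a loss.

Net profit: HKD 10,529.55

Best loop HKD → CHF → MXN → HKD:
HKD 484,000.00 × 0.11277 (sell HKD at bid) = CHF 54,580.68
CHF 54,580.68 ÷ 0.049184 (buy MXN at ask) = MXN 1,109,724.30
MXN 1,109,724.30 ÷ 2.2440 (buy HKD at ask) = HKD 494,529.55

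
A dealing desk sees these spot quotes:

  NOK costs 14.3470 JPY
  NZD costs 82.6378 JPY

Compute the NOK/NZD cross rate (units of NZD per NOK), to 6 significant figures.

1 NOK × 14.3470 = 14.347 JPY
14.347 JPY ÷ 82.6378 = 0.173613 NZD

NOK/NZD = 0.173613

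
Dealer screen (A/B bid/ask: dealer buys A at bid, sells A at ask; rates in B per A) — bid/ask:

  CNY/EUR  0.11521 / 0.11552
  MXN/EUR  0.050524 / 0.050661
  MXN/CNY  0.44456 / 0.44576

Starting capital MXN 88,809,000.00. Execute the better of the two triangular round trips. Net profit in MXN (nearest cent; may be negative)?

Best loop MXN → CNY → EUR → MXN:
MXN 88,809,000.00 × 0.44456 (sell MXN at bid) = CNY 39,480,929.04
CNY 39,480,929.04 × 0.11521 (sell CNY at bid) = EUR 4,548,597.83
EUR 4,548,597.83 ÷ 0.050661 (buy MXN at ask) = MXN 89,784,999.01

Net profit: MXN 975,999.01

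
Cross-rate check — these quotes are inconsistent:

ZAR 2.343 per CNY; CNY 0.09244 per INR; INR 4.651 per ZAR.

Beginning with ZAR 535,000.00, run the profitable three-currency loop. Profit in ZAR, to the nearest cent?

Profitable loop is ZAR → INR → CNY → ZAR:
ZAR 535,000.00 × 4.651 = INR 2,488,285.00
INR 2,488,285.00 × 0.09244 = CNY 230,017.07
CNY 230,017.07 × 2.343 = ZAR 538,929.98
Profit = ZAR 538,929.98 − ZAR 535,000.00

Profit: ZAR 3,929.98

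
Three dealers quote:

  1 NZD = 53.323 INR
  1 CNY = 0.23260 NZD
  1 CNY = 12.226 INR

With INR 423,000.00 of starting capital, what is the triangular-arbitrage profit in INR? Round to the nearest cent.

Profitable loop is INR → CNY → NZD → INR:
INR 423,000.00 ÷ 12.226 = CNY 34,598.40
CNY 34,598.40 × 0.23260 = NZD 8,047.59
NZD 8,047.59 × 53.323 = INR 429,121.49
Profit = INR 429,121.49 − INR 423,000.00

Profit: INR 6,121.49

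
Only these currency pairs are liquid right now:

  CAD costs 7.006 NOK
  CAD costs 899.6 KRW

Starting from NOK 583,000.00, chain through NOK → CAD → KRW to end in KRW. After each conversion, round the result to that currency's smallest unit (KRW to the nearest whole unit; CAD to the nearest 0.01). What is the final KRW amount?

NOK 583,000.00 ÷ 7.006 = CAD 83,214.39
CAD 83,214.39 × 899.6 = KRW 74,859,665

KRW 74,859,665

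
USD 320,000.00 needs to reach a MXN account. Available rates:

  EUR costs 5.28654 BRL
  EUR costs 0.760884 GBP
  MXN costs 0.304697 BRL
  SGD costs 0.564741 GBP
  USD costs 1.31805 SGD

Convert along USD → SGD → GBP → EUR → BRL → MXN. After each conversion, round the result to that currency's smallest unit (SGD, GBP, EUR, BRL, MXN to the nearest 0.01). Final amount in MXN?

MXN 5,431,453.71

USD 320,000.00 × 1.31805 = SGD 421,776.00
SGD 421,776.00 × 0.564741 = GBP 238,194.20
GBP 238,194.20 ÷ 0.760884 = EUR 313,049.30
EUR 313,049.30 × 5.28654 = BRL 1,654,947.65
BRL 1,654,947.65 ÷ 0.304697 = MXN 5,431,453.71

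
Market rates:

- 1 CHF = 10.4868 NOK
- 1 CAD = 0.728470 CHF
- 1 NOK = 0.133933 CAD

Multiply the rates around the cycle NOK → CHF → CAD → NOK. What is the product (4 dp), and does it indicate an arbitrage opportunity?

Around NOK → CHF → CAD → NOK: 1 ÷ 10.4868 ÷ 0.728470 ÷ 0.133933 = 0.977367
Product < 1; profitable direction is NOK → CAD → CHF → NOK.

0.9774 (arbitrage exists)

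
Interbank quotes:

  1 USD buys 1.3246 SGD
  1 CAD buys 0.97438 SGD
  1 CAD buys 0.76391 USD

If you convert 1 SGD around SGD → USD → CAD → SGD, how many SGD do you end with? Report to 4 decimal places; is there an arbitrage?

0.9629 (arbitrage exists)

Around SGD → USD → CAD → SGD: 1 ÷ 1.3246 ÷ 0.76391 × 0.97438 = 0.962945
Product < 1; profitable direction is SGD → CAD → USD → SGD.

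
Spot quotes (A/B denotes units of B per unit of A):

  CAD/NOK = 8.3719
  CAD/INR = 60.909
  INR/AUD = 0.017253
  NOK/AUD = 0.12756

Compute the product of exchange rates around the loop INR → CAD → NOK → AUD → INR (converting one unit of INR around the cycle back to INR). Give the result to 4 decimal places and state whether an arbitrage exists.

1.0162 (arbitrage exists)

Around INR → CAD → NOK → AUD → INR: 1 ÷ 60.909 × 8.3719 × 0.12756 ÷ 0.017253 = 1.016231
Product > 1; profitable direction is INR → CAD → NOK → AUD → INR.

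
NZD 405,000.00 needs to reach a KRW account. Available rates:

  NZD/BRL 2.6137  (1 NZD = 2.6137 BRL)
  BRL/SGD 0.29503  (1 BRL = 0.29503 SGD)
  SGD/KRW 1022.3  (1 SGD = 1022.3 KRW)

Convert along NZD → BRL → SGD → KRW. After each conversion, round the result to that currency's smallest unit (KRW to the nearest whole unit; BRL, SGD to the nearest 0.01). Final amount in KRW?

KRW 319,267,929

NZD 405,000.00 × 2.6137 = BRL 1,058,548.50
BRL 1,058,548.50 × 0.29503 = SGD 312,303.56
SGD 312,303.56 × 1022.3 = KRW 319,267,929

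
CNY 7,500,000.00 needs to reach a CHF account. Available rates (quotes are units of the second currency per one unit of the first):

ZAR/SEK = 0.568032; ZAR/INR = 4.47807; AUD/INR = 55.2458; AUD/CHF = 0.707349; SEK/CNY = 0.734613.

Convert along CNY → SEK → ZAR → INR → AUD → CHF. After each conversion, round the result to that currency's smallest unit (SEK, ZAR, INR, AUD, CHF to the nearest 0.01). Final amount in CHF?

CHF 1,030,517.11

CNY 7,500,000.00 ÷ 0.734613 = SEK 10,209,457.22
SEK 10,209,457.22 ÷ 0.568032 = ZAR 17,973,383.93
ZAR 17,973,383.93 × 4.47807 = INR 80,486,071.38
INR 80,486,071.38 ÷ 55.2458 = AUD 1,456,872.22
AUD 1,456,872.22 × 0.707349 = CHF 1,030,517.11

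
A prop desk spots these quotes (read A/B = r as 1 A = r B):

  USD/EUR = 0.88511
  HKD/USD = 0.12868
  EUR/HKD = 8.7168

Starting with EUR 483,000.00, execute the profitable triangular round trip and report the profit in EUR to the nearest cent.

Profit: EUR 3,498.77

Profitable loop is EUR → USD → HKD → EUR:
EUR 483,000.00 ÷ 0.88511 = USD 545,694.89
USD 545,694.89 ÷ 0.12868 = HKD 4,240,712.51
HKD 4,240,712.51 ÷ 8.7168 = EUR 486,498.77
Profit = EUR 486,498.77 − EUR 483,000.00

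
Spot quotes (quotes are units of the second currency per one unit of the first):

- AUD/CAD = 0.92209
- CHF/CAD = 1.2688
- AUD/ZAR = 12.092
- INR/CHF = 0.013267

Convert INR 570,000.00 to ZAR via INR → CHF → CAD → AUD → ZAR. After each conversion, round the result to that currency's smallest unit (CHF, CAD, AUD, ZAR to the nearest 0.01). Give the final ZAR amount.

INR 570,000.00 × 0.013267 = CHF 7,562.19
CHF 7,562.19 × 1.2688 = CAD 9,594.91
CAD 9,594.91 ÷ 0.92209 = AUD 10,405.61
AUD 10,405.61 × 12.092 = ZAR 125,824.64

ZAR 125,824.64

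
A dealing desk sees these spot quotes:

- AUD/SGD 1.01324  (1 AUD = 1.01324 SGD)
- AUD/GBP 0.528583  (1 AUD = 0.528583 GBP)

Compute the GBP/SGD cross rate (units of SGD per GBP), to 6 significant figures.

GBP/SGD = 1.91690

1 GBP ÷ 0.528583 = 1.89185 AUD
1.89185 AUD × 1.01324 = 1.9169 SGD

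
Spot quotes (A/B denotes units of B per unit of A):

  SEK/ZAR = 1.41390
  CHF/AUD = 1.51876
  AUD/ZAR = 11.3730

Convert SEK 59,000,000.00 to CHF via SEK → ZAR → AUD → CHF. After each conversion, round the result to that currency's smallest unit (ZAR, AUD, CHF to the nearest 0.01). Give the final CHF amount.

SEK 59,000,000.00 × 1.41390 = ZAR 83,420,100.00
ZAR 83,420,100.00 ÷ 11.3730 = AUD 7,334,924.82
AUD 7,334,924.82 ÷ 1.51876 = CHF 4,829,548.33

CHF 4,829,548.33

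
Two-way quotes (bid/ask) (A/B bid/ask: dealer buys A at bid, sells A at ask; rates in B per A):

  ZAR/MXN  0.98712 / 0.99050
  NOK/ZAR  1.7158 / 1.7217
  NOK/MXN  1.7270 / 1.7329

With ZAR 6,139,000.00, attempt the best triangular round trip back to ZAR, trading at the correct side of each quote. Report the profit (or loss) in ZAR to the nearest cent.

Net profit: ZAR 77,959.12

Best loop ZAR → NOK → MXN → ZAR:
ZAR 6,139,000.00 ÷ 1.7217 (buy NOK at ask) = NOK 3,565,661.85
NOK 3,565,661.85 × 1.7270 (sell NOK at bid) = MXN 6,157,898.01
MXN 6,157,898.01 ÷ 0.99050 (buy ZAR at ask) = ZAR 6,216,959.12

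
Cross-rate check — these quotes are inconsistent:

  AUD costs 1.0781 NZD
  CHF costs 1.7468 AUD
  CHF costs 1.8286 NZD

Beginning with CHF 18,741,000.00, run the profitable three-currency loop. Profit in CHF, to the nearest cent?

Profit: CHF 559,842.84

Profitable loop is CHF → AUD → NZD → CHF:
CHF 18,741,000.00 × 1.7468 = AUD 32,736,778.80
AUD 32,736,778.80 × 1.0781 = NZD 35,293,521.22
NZD 35,293,521.22 ÷ 1.8286 = CHF 19,300,842.84
Profit = CHF 19,300,842.84 − CHF 18,741,000.00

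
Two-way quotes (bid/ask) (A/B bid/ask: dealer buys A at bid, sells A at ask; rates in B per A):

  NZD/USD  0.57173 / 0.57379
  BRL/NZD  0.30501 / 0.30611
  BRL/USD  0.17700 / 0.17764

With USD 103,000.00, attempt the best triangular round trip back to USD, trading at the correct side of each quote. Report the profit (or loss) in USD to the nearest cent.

Best loop USD → NZD → BRL → USD:
USD 103,000.00 ÷ 0.57379 (buy NZD at ask) = NZD 179,508.18
NZD 179,508.18 ÷ 0.30611 (buy BRL at ask) = BRL 586,417.24
BRL 586,417.24 × 0.17700 (sell BRL at bid) = USD 103,795.85

Net profit: USD 795.85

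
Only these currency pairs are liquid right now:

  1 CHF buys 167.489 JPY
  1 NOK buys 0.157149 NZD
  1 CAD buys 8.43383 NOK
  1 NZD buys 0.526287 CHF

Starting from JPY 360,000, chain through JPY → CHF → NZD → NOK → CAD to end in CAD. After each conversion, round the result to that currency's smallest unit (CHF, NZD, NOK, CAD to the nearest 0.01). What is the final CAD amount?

JPY 360,000 ÷ 167.489 = CHF 2,149.39
CHF 2,149.39 ÷ 0.526287 = NZD 4,084.06
NZD 4,084.06 ÷ 0.157149 = NOK 25,988.46
NOK 25,988.46 ÷ 8.43383 = CAD 3,081.45

CAD 3,081.45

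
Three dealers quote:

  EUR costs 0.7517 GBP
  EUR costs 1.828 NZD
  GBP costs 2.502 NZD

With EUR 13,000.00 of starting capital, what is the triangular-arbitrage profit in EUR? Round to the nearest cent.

Profitable loop is EUR → GBP → NZD → EUR:
EUR 13,000.00 × 0.7517 = GBP 9,772.10
GBP 9,772.10 × 2.502 = NZD 24,449.79
NZD 24,449.79 ÷ 1.828 = EUR 13,375.16
Profit = EUR 13,375.16 − EUR 13,000.00

Profit: EUR 375.16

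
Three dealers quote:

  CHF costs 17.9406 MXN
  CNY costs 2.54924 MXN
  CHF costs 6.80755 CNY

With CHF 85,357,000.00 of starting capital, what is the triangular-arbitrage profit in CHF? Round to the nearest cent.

Profit: CHF 2,884,837.28

Profitable loop is CHF → MXN → CNY → CHF:
CHF 85,357,000.00 × 17.9406 = MXN 1,531,355,794.20
MXN 1,531,355,794.20 ÷ 2.54924 = CNY 600,710,719.35
CNY 600,710,719.35 ÷ 6.80755 = CHF 88,241,837.28
Profit = CHF 88,241,837.28 − CHF 85,357,000.00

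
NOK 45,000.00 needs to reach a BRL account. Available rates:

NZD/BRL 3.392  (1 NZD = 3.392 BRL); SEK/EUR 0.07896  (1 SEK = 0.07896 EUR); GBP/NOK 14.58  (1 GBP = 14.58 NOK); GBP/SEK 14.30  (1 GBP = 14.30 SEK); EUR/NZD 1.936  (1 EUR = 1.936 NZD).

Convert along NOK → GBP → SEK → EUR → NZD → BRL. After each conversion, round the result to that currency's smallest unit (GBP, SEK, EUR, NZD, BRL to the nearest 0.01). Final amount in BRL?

BRL 22,885.42

NOK 45,000.00 ÷ 14.58 = GBP 3,086.42
GBP 3,086.42 × 14.30 = SEK 44,135.81
SEK 44,135.81 × 0.07896 = EUR 3,484.96
EUR 3,484.96 × 1.936 = NZD 6,746.88
NZD 6,746.88 × 3.392 = BRL 22,885.42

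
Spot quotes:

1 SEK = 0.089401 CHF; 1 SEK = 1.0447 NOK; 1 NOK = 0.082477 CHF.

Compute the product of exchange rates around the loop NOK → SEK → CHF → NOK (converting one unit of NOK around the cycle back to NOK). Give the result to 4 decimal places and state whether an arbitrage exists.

1.0376 (arbitrage exists)

Around NOK → SEK → CHF → NOK: 1 ÷ 1.0447 × 0.089401 ÷ 0.082477 = 1.037571
Product > 1; profitable direction is NOK → SEK → CHF → NOK.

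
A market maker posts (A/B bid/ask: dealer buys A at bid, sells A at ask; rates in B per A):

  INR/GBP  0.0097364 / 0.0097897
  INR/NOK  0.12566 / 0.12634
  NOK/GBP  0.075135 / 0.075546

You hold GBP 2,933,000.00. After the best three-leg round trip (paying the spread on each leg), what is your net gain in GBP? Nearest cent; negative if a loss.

Best loop GBP → NOK → INR → GBP:
GBP 2,933,000.00 ÷ 0.075546 (buy NOK at ask) = NOK 38,824,027.74
NOK 38,824,027.74 ÷ 0.12634 (buy INR at ask) = INR 307,297,987.53
INR 307,297,987.53 × 0.0097364 (sell INR at bid) = GBP 2,991,976.13

Net profit: GBP 58,976.13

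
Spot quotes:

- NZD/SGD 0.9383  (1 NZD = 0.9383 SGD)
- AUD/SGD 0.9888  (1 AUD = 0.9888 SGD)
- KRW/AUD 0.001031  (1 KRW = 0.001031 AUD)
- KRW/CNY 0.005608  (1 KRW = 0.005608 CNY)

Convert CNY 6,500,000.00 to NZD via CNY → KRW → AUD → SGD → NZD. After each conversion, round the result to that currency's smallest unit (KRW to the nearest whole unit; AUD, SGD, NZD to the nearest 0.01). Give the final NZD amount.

CNY 6,500,000.00 ÷ 0.005608 = KRW 1,159,058,488
KRW 1,159,058,488 × 0.001031 = AUD 1,194,989.30
AUD 1,194,989.30 × 0.9888 = SGD 1,181,605.42
SGD 1,181,605.42 ÷ 0.9383 = NZD 1,259,304.51

NZD 1,259,304.51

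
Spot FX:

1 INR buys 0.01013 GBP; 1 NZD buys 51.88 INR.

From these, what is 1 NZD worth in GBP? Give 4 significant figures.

NZD/GBP = 0.5255

1 NZD × 51.88 = 51.88 INR
51.88 INR × 0.01013 = 0.525544 GBP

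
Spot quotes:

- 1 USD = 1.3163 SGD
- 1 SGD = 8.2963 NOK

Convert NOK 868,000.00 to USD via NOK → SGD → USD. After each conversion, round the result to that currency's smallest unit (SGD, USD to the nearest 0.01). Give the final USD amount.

USD 79,484.12

NOK 868,000.00 ÷ 8.2963 = SGD 104,624.95
SGD 104,624.95 ÷ 1.3163 = USD 79,484.12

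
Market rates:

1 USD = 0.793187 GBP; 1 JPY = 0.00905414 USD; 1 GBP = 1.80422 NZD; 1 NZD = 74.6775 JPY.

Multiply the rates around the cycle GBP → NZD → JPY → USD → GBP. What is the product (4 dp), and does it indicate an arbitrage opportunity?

Around GBP → NZD → JPY → USD → GBP: 1 × 1.80422 × 74.6775 × 0.00905414 × 0.793187 = 0.967614
Product < 1; profitable direction is GBP → USD → JPY → NZD → GBP.

0.9676 (arbitrage exists)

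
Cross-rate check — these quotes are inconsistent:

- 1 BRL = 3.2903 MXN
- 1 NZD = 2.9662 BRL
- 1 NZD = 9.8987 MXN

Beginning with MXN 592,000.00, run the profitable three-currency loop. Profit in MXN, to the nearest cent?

Profit: MXN 8,432.15

Profitable loop is MXN → BRL → NZD → MXN:
MXN 592,000.00 ÷ 3.2903 = BRL 179,922.80
BRL 179,922.80 ÷ 2.9662 = NZD 60,657.68
NZD 60,657.68 × 9.8987 = MXN 600,432.15
Profit = MXN 600,432.15 − MXN 592,000.00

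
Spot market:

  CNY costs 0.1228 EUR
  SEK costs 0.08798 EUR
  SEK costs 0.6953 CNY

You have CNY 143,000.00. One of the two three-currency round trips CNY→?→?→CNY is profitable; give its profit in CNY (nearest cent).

Profitable loop is CNY → SEK → EUR → CNY:
CNY 143,000.00 ÷ 0.6953 = SEK 205,666.62
SEK 205,666.62 × 0.08798 = EUR 18,094.55
EUR 18,094.55 ÷ 0.1228 = CNY 147,349.75
Profit = CNY 147,349.75 − CNY 143,000.00

Profit: CNY 4,349.75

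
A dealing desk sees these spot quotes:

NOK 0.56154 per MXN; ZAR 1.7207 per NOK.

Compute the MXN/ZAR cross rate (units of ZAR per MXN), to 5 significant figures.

1 MXN × 0.56154 = 0.56154 NOK
0.56154 NOK × 1.7207 = 0.966242 ZAR

MXN/ZAR = 0.96624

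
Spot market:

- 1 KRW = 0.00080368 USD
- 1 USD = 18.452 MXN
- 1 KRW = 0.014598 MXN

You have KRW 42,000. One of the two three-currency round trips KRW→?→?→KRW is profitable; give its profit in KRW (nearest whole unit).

Profitable loop is KRW → USD → MXN → KRW:
KRW 42,000 × 0.00080368 = USD 33.75
USD 33.75 × 18.452 = MXN 622.84
MXN 622.84 ÷ 0.014598 = KRW 42,666
Profit = KRW 42,666 − KRW 42,000

Profit: KRW 666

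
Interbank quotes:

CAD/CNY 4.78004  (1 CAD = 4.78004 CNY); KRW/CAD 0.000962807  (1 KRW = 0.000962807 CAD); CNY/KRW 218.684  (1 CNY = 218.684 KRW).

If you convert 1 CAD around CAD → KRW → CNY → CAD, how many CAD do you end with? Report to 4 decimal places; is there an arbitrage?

Around CAD → KRW → CNY → CAD: 1 ÷ 0.000962807 ÷ 218.684 ÷ 4.78004 = 0.993601
Product < 1; profitable direction is CAD → CNY → KRW → CAD.

0.9936 (arbitrage exists)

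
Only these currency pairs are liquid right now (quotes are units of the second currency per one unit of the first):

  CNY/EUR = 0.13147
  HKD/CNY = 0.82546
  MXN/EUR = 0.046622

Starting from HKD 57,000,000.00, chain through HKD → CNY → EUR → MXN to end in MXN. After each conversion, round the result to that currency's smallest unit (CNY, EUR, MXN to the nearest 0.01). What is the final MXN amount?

HKD 57,000,000.00 × 0.82546 = CNY 47,051,220.00
CNY 47,051,220.00 × 0.13147 = EUR 6,185,823.89
EUR 6,185,823.89 ÷ 0.046622 = MXN 132,680,363.13

MXN 132,680,363.13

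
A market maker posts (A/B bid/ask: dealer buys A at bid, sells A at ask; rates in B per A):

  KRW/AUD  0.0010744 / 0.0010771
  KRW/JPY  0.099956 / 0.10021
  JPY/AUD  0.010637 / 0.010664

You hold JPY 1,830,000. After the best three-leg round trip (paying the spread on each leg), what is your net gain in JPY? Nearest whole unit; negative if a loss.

Net profit: JPY 9,865

Best loop JPY → KRW → AUD → JPY:
JPY 1,830,000 ÷ 0.10021 (buy KRW at ask) = KRW 18,261,651
KRW 18,261,651 × 0.0010744 (sell KRW at bid) = AUD 19,620.32
AUD 19,620.32 ÷ 0.010664 (buy JPY at ask) = JPY 1,839,865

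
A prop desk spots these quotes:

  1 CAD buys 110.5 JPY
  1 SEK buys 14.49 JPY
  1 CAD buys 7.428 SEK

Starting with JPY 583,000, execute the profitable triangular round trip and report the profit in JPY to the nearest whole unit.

Profitable loop is JPY → SEK → CAD → JPY:
JPY 583,000 ÷ 14.49 = SEK 40,234.64
SEK 40,234.64 ÷ 7.428 = CAD 5,416.62
CAD 5,416.62 × 110.5 = JPY 598,536
Profit = JPY 598,536 − JPY 583,000

Profit: JPY 15,536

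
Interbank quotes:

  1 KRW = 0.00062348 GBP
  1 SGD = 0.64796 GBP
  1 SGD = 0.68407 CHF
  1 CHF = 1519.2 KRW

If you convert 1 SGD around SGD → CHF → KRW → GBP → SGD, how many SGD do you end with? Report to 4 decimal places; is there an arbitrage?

1.0000 (no arbitrage)

Around SGD → CHF → KRW → GBP → SGD: 1 × 0.68407 × 1519.2 × 0.00062348 ÷ 0.64796 = 0.999977
Product ≈ 1 (deviation 0.002%, within rounding noise).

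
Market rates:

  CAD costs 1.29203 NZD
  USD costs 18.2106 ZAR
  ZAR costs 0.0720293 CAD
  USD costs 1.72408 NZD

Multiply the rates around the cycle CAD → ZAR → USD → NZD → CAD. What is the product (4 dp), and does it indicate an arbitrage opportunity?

1.0173 (arbitrage exists)

Around CAD → ZAR → USD → NZD → CAD: 1 ÷ 0.0720293 ÷ 18.2106 × 1.72408 ÷ 1.29203 = 1.017305
Product > 1; profitable direction is CAD → ZAR → USD → NZD → CAD.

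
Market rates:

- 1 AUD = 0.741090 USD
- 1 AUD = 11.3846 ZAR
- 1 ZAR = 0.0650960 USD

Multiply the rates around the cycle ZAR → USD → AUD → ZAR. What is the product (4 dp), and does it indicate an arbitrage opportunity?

1.0000 (no arbitrage)

Around ZAR → USD → AUD → ZAR: 1 × 0.0650960 ÷ 0.741090 × 11.3846 = 1.000003
Product ≈ 1 (deviation 0.000%, within rounding noise).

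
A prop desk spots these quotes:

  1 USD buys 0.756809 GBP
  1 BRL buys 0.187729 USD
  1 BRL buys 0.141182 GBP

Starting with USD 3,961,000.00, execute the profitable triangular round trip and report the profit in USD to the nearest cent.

Profitable loop is USD → GBP → BRL → USD:
USD 3,961,000.00 × 0.756809 = GBP 2,997,720.45
GBP 2,997,720.45 ÷ 0.141182 = BRL 21,233,021.55
BRL 21,233,021.55 × 0.187729 = USD 3,986,053.90
Profit = USD 3,986,053.90 − USD 3,961,000.00

Profit: USD 25,053.90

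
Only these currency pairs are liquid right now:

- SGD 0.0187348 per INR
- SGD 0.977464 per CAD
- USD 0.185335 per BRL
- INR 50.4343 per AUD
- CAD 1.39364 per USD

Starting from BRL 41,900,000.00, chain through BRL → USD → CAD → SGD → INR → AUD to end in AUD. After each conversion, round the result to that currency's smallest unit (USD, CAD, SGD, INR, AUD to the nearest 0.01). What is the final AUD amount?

BRL 41,900,000.00 × 0.185335 = USD 7,765,536.50
USD 7,765,536.50 × 1.39364 = CAD 10,822,362.29
CAD 10,822,362.29 × 0.977464 = SGD 10,578,469.53
SGD 10,578,469.53 ÷ 0.0187348 = INR 564,642,778.68
INR 564,642,778.68 ÷ 50.4343 = AUD 11,195,610.50

AUD 11,195,610.50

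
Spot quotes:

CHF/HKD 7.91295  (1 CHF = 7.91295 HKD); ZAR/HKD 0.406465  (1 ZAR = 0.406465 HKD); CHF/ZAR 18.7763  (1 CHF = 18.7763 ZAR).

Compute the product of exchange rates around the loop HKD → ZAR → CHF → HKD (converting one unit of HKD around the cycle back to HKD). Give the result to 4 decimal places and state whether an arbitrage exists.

1.0368 (arbitrage exists)

Around HKD → ZAR → CHF → HKD: 1 ÷ 0.406465 ÷ 18.7763 × 7.91295 = 1.036824
Product > 1; profitable direction is HKD → ZAR → CHF → HKD.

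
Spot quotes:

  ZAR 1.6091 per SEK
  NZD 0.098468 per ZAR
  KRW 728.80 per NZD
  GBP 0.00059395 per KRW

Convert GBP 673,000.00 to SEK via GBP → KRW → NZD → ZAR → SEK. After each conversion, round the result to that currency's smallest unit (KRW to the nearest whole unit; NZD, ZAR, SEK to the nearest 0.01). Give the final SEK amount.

SEK 9,812,477.24

GBP 673,000.00 ÷ 0.00059395 = KRW 1,133,092,011
KRW 1,133,092,011 ÷ 728.80 = NZD 1,554,736.57
NZD 1,554,736.57 ÷ 0.098468 = ZAR 15,789,257.12
ZAR 15,789,257.12 ÷ 1.6091 = SEK 9,812,477.24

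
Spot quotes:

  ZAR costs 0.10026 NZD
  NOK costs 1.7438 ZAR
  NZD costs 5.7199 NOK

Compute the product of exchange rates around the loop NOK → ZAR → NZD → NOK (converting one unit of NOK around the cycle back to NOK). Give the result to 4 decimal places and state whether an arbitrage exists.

1.0000 (no arbitrage)

Around NOK → ZAR → NZD → NOK: 1 × 1.7438 × 0.10026 × 5.7199 = 1.000029
Product ≈ 1 (deviation 0.003%, within rounding noise).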